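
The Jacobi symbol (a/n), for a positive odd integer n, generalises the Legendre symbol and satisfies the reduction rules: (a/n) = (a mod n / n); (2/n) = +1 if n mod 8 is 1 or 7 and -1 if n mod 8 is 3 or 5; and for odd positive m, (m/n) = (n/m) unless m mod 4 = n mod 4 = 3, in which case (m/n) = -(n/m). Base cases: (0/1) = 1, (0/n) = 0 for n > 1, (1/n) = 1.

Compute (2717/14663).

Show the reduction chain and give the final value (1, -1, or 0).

0

flip (2717/14663) -> (14663/2717): both odd, 2717 mod 4 = 1, 14663 mod 4 = 3, so the flip contributes +1; sign now +1
(14663/2717): 14663 mod 2717 = 1078, so (14663/2717) = (1078/2717)
factor out 2^1: 1078 = 2^1·539; with 2717 mod 8 = 5, (2/2717) = -1; sign now -1; continue with (539/2717)
flip (539/2717) -> (2717/539): both odd, 539 mod 4 = 3, 2717 mod 4 = 1, so the flip contributes +1; sign now -1
(2717/539): 2717 mod 539 = 22, so (2717/539) = (22/539)
factor out 2^1: 22 = 2^1·11; with 539 mod 8 = 3, (2/539) = -1; sign now +1; continue with (11/539)
flip (11/539) -> (539/11): both odd, 11 mod 4 = 3, 539 mod 4 = 3, so the flip contributes -1; sign now -1
(539/11): 539 mod 11 = 0, so (539/11) = (0/11)
reached (0/11); gcd(a, n) > 1, so (0/11) = 0 and the symbol is 0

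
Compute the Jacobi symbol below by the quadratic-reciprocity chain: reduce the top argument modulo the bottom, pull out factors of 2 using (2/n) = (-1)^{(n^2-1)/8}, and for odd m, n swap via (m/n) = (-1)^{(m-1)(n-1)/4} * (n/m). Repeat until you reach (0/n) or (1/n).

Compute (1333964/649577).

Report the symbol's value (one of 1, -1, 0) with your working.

(1333964/649577): 1333964 mod 649577 = 34810, so (1333964/649577) = (34810/649577)
factor out 2^1: 34810 = 2^1·17405; with 649577 mod 8 = 1, (2/649577) = +1; sign now +1; continue with (17405/649577)
flip (17405/649577) -> (649577/17405): both odd, 17405 mod 4 = 1, 649577 mod 4 = 1, so the flip contributes +1; sign now +1
(649577/17405): 649577 mod 17405 = 5592, so (649577/17405) = (5592/17405)
factor out 2^3: 5592 = 2^3·699; with 17405 mod 8 = 5, (2/17405) = -1; sign now -1; continue with (699/17405)
flip (699/17405) -> (17405/699): both odd, 699 mod 4 = 3, 17405 mod 4 = 1, so the flip contributes +1; sign now -1
(17405/699): 17405 mod 699 = 629, so (17405/699) = (629/699)
flip (629/699) -> (699/629): both odd, 629 mod 4 = 1, 699 mod 4 = 3, so the flip contributes +1; sign now -1
(699/629): 699 mod 629 = 70, so (699/629) = (70/629)
factor out 2^1: 70 = 2^1·35; with 629 mod 8 = 5, (2/629) = -1; sign now +1; continue with (35/629)
flip (35/629) -> (629/35): both odd, 35 mod 4 = 3, 629 mod 4 = 1, so the flip contributes +1; sign now +1
(629/35): 629 mod 35 = 34, so (629/35) = (34/35)
factor out 2^1: 34 = 2^1·17; with 35 mod 8 = 3, (2/35) = -1; sign now -1; continue with (17/35)
flip (17/35) -> (35/17): both odd, 17 mod 4 = 1, 35 mod 4 = 3, so the flip contributes +1; sign now -1
(35/17): 35 mod 17 = 1, so (35/17) = (1/17)
reached (1/17) = 1, so the symbol is -1

-1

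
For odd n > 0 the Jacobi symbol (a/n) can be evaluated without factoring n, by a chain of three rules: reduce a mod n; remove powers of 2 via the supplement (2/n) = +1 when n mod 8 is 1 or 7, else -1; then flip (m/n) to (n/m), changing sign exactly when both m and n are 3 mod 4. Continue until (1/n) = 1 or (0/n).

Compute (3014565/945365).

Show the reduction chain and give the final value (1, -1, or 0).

0

(3014565/945365): 3014565 mod 945365 = 178470, so (3014565/945365) = (178470/945365)
factor out 2^1: 178470 = 2^1·89235; with 945365 mod 8 = 5, (2/945365) = -1; sign now -1; continue with (89235/945365)
flip (89235/945365) -> (945365/89235): both odd, 89235 mod 4 = 3, 945365 mod 4 = 1, so the flip contributes +1; sign now -1
(945365/89235): 945365 mod 89235 = 53015, so (945365/89235) = (53015/89235)
flip (53015/89235) -> (89235/53015): both odd, 53015 mod 4 = 3, 89235 mod 4 = 3, so the flip contributes -1; sign now +1
(89235/53015): 89235 mod 53015 = 36220, so (89235/53015) = (36220/53015)
factor out 2^2: 36220 = 2^2·9055; with 53015 mod 8 = 7, (2/53015) = +1; sign now +1; continue with (9055/53015)
flip (9055/53015) -> (53015/9055): both odd, 9055 mod 4 = 3, 53015 mod 4 = 3, so the flip contributes -1; sign now -1
(53015/9055): 53015 mod 9055 = 7740, so (53015/9055) = (7740/9055)
factor out 2^2: 7740 = 2^2·1935; with 9055 mod 8 = 7, (2/9055) = +1; sign now -1; continue with (1935/9055)
flip (1935/9055) -> (9055/1935): both odd, 1935 mod 4 = 3, 9055 mod 4 = 3, so the flip contributes -1; sign now +1
(9055/1935): 9055 mod 1935 = 1315, so (9055/1935) = (1315/1935)
flip (1315/1935) -> (1935/1315): both odd, 1315 mod 4 = 3, 1935 mod 4 = 3, so the flip contributes -1; sign now -1
(1935/1315): 1935 mod 1315 = 620, so (1935/1315) = (620/1315)
factor out 2^2: 620 = 2^2·155; with 1315 mod 8 = 3, (2/1315) = -1; sign now -1; continue with (155/1315)
flip (155/1315) -> (1315/155): both odd, 155 mod 4 = 3, 1315 mod 4 = 3, so the flip contributes -1; sign now +1
(1315/155): 1315 mod 155 = 75, so (1315/155) = (75/155)
flip (75/155) -> (155/75): both odd, 75 mod 4 = 3, 155 mod 4 = 3, so the flip contributes -1; sign now -1
(155/75): 155 mod 75 = 5, so (155/75) = (5/75)
flip (5/75) -> (75/5): both odd, 5 mod 4 = 1, 75 mod 4 = 3, so the flip contributes +1; sign now -1
(75/5): 75 mod 5 = 0, so (75/5) = (0/5)
reached (0/5); gcd(a, n) > 1, so (0/5) = 0 and the symbol is 0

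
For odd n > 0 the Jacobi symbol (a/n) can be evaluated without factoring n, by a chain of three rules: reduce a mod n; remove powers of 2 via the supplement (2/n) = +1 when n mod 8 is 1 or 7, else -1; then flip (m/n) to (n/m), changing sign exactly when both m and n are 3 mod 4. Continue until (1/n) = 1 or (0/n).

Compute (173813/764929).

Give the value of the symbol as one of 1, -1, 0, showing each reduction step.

-1

reciprocity: (173813/764929) = +1·(764929/173813) since 173813 mod 4 = 1, 764929 mod 4 = 1; sign now +1
(764929/173813) = (69677/173813)   [reduce mod 173813]
reciprocity: (69677/173813) = +1·(173813/69677) since 69677 mod 4 = 1, 173813 mod 4 = 1; sign now +1
(173813/69677) = (34459/69677)   [reduce mod 69677]
reciprocity: (34459/69677) = +1·(69677/34459) since 34459 mod 4 = 3, 69677 mod 4 = 1; sign now +1
(69677/34459) = (759/34459)   [reduce mod 34459]
reciprocity: (759/34459) = -1·(34459/759) since 759 mod 4 = 3, 34459 mod 4 = 3; sign now -1
(34459/759) = (304/759)   [reduce mod 759]
304 = 2^4·19; (2/759) = +1 since 759 mod 8 = 7, so (304/759) = (+1)^4·(19/759); sign now -1
reciprocity: (19/759) = -1·(759/19) since 19 mod 4 = 3, 759 mod 4 = 3; sign now +1
(759/19) = (18/19)   [reduce mod 19]
18 = 2^1·9; (2/19) = -1 since 19 mod 8 = 3, so (18/19) = (-1)^1·(9/19); sign now -1
reciprocity: (9/19) = +1·(19/9) since 9 mod 4 = 1, 19 mod 4 = 3; sign now -1
(19/9) = (1/9)   [reduce mod 9]
(1/9) = 1; final value = sign = -1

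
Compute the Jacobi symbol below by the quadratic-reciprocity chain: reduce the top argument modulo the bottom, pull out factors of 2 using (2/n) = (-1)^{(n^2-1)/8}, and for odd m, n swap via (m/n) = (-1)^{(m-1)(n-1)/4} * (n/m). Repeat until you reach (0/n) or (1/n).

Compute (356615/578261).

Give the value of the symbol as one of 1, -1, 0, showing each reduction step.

-1

flip (356615/578261) -> (578261/356615): both odd, 356615 mod 4 = 3, 578261 mod 4 = 1, so the flip contributes +1; sign now +1
(578261/356615): 578261 mod 356615 = 221646, so (578261/356615) = (221646/356615)
factor out 2^1: 221646 = 2^1·110823; with 356615 mod 8 = 7, (2/356615) = +1; sign now +1; continue with (110823/356615)
flip (110823/356615) -> (356615/110823): both odd, 110823 mod 4 = 3, 356615 mod 4 = 3, so the flip contributes -1; sign now -1
(356615/110823): 356615 mod 110823 = 24146, so (356615/110823) = (24146/110823)
factor out 2^1: 24146 = 2^1·12073; with 110823 mod 8 = 7, (2/110823) = +1; sign now -1; continue with (12073/110823)
flip (12073/110823) -> (110823/12073): both odd, 12073 mod 4 = 1, 110823 mod 4 = 3, so the flip contributes +1; sign now -1
(110823/12073): 110823 mod 12073 = 2166, so (110823/12073) = (2166/12073)
factor out 2^1: 2166 = 2^1·1083; with 12073 mod 8 = 1, (2/12073) = +1; sign now -1; continue with (1083/12073)
flip (1083/12073) -> (12073/1083): both odd, 1083 mod 4 = 3, 12073 mod 4 = 1, so the flip contributes +1; sign now -1
(12073/1083): 12073 mod 1083 = 160, so (12073/1083) = (160/1083)
factor out 2^5: 160 = 2^5·5; with 1083 mod 8 = 3, (2/1083) = -1; sign now +1; continue with (5/1083)
flip (5/1083) -> (1083/5): both odd, 5 mod 4 = 1, 1083 mod 4 = 3, so the flip contributes +1; sign now +1
(1083/5): 1083 mod 5 = 3, so (1083/5) = (3/5)
flip (3/5) -> (5/3): both odd, 3 mod 4 = 3, 5 mod 4 = 1, so the flip contributes +1; sign now +1
(5/3): 5 mod 3 = 2, so (5/3) = (2/3)
factor out 2^1: 2 = 2^1·1; with 3 mod 8 = 3, (2/3) = -1; sign now -1; continue with (1/3)
reached (1/3) = 1, so the symbol is -1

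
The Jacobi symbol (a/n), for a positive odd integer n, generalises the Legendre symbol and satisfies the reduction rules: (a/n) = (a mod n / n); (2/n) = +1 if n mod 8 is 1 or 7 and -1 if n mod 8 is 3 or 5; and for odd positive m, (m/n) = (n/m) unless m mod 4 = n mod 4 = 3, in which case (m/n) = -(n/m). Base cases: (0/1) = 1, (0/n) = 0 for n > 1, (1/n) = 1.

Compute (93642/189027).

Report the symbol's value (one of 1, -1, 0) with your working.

0

93642 = 2^1·46821; (2/189027) = -1 since 189027 mod 8 = 3, so (93642/189027) = (-1)^1·(46821/189027); sign now -1
reciprocity: (46821/189027) = +1·(189027/46821) since 46821 mod 4 = 1, 189027 mod 4 = 3; sign now -1
(189027/46821) = (1743/46821)   [reduce mod 46821]
reciprocity: (1743/46821) = +1·(46821/1743) since 1743 mod 4 = 3, 46821 mod 4 = 1; sign now -1
(46821/1743) = (1503/1743)   [reduce mod 1743]
reciprocity: (1503/1743) = -1·(1743/1503) since 1503 mod 4 = 3, 1743 mod 4 = 3; sign now +1
(1743/1503) = (240/1503)   [reduce mod 1503]
240 = 2^4·15; (2/1503) = +1 since 1503 mod 8 = 7, so (240/1503) = (+1)^4·(15/1503); sign now +1
reciprocity: (15/1503) = -1·(1503/15) since 15 mod 4 = 3, 1503 mod 4 = 3; sign now -1
(1503/15) = (3/15)   [reduce mod 15]
reciprocity: (3/15) = -1·(15/3) since 3 mod 4 = 3, 15 mod 4 = 3; sign now +1
(15/3) = (0/3)   [reduce mod 3]
(0/3) = 0   [gcd(a, n) > 1]; final value = 0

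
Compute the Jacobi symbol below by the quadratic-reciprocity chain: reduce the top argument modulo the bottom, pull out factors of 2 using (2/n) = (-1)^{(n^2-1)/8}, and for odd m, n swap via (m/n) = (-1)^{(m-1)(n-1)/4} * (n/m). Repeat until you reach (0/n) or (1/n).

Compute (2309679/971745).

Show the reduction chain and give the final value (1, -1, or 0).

(2309679/971745): 2309679 mod 971745 = 366189, so (2309679/971745) = (366189/971745)
flip (366189/971745) -> (971745/366189): both odd, 366189 mod 4 = 1, 971745 mod 4 = 1, so the flip contributes +1; sign now +1
(971745/366189): 971745 mod 366189 = 239367, so (971745/366189) = (239367/366189)
flip (239367/366189) -> (366189/239367): both odd, 239367 mod 4 = 3, 366189 mod 4 = 1, so the flip contributes +1; sign now +1
(366189/239367): 366189 mod 239367 = 126822, so (366189/239367) = (126822/239367)
factor out 2^1: 126822 = 2^1·63411; with 239367 mod 8 = 7, (2/239367) = +1; sign now +1; continue with (63411/239367)
flip (63411/239367) -> (239367/63411): both odd, 63411 mod 4 = 3, 239367 mod 4 = 3, so the flip contributes -1; sign now -1
(239367/63411): 239367 mod 63411 = 49134, so (239367/63411) = (49134/63411)
factor out 2^1: 49134 = 2^1·24567; with 63411 mod 8 = 3, (2/63411) = -1; sign now +1; continue with (24567/63411)
flip (24567/63411) -> (63411/24567): both odd, 24567 mod 4 = 3, 63411 mod 4 = 3, so the flip contributes -1; sign now -1
(63411/24567): 63411 mod 24567 = 14277, so (63411/24567) = (14277/24567)
flip (14277/24567) -> (24567/14277): both odd, 14277 mod 4 = 1, 24567 mod 4 = 3, so the flip contributes +1; sign now -1
(24567/14277): 24567 mod 14277 = 10290, so (24567/14277) = (10290/14277)
factor out 2^1: 10290 = 2^1·5145; with 14277 mod 8 = 5, (2/14277) = -1; sign now +1; continue with (5145/14277)
flip (5145/14277) -> (14277/5145): both odd, 5145 mod 4 = 1, 14277 mod 4 = 1, so the flip contributes +1; sign now +1
(14277/5145): 14277 mod 5145 = 3987, so (14277/5145) = (3987/5145)
flip (3987/5145) -> (5145/3987): both odd, 3987 mod 4 = 3, 5145 mod 4 = 1, so the flip contributes +1; sign now +1
(5145/3987): 5145 mod 3987 = 1158, so (5145/3987) = (1158/3987)
factor out 2^1: 1158 = 2^1·579; with 3987 mod 8 = 3, (2/3987) = -1; sign now -1; continue with (579/3987)
flip (579/3987) -> (3987/579): both odd, 579 mod 4 = 3, 3987 mod 4 = 3, so the flip contributes -1; sign now +1
(3987/579): 3987 mod 579 = 513, so (3987/579) = (513/579)
flip (513/579) -> (579/513): both odd, 513 mod 4 = 1, 579 mod 4 = 3, so the flip contributes +1; sign now +1
(579/513): 579 mod 513 = 66, so (579/513) = (66/513)
factor out 2^1: 66 = 2^1·33; with 513 mod 8 = 1, (2/513) = +1; sign now +1; continue with (33/513)
flip (33/513) -> (513/33): both odd, 33 mod 4 = 1, 513 mod 4 = 1, so the flip contributes +1; sign now +1
(513/33): 513 mod 33 = 18, so (513/33) = (18/33)
factor out 2^1: 18 = 2^1·9; with 33 mod 8 = 1, (2/33) = +1; sign now +1; continue with (9/33)
flip (9/33) -> (33/9): both odd, 9 mod 4 = 1, 33 mod 4 = 1, so the flip contributes +1; sign now +1
(33/9): 33 mod 9 = 6, so (33/9) = (6/9)
factor out 2^1: 6 = 2^1·3; with 9 mod 8 = 1, (2/9) = +1; sign now +1; continue with (3/9)
flip (3/9) -> (9/3): both odd, 3 mod 4 = 3, 9 mod 4 = 1, so the flip contributes +1; sign now +1
(9/3): 9 mod 3 = 0, so (9/3) = (0/3)
reached (0/3); gcd(a, n) > 1, so (0/3) = 0 and the symbol is 0

0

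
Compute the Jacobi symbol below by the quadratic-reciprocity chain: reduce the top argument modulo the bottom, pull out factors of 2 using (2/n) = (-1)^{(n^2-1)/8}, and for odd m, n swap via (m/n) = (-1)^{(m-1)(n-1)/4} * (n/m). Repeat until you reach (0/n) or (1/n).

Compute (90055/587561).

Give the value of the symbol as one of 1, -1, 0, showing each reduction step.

1

flip (90055/587561) -> (587561/90055): both odd, 90055 mod 4 = 3, 587561 mod 4 = 1, so the flip contributes +1; sign now +1
(587561/90055): 587561 mod 90055 = 47231, so (587561/90055) = (47231/90055)
flip (47231/90055) -> (90055/47231): both odd, 47231 mod 4 = 3, 90055 mod 4 = 3, so the flip contributes -1; sign now -1
(90055/47231): 90055 mod 47231 = 42824, so (90055/47231) = (42824/47231)
factor out 2^3: 42824 = 2^3·5353; with 47231 mod 8 = 7, (2/47231) = +1; sign now -1; continue with (5353/47231)
flip (5353/47231) -> (47231/5353): both odd, 5353 mod 4 = 1, 47231 mod 4 = 3, so the flip contributes +1; sign now -1
(47231/5353): 47231 mod 5353 = 4407, so (47231/5353) = (4407/5353)
flip (4407/5353) -> (5353/4407): both odd, 4407 mod 4 = 3, 5353 mod 4 = 1, so the flip contributes +1; sign now -1
(5353/4407): 5353 mod 4407 = 946, so (5353/4407) = (946/4407)
factor out 2^1: 946 = 2^1·473; with 4407 mod 8 = 7, (2/4407) = +1; sign now -1; continue with (473/4407)
flip (473/4407) -> (4407/473): both odd, 473 mod 4 = 1, 4407 mod 4 = 3, so the flip contributes +1; sign now -1
(4407/473): 4407 mod 473 = 150, so (4407/473) = (150/473)
factor out 2^1: 150 = 2^1·75; with 473 mod 8 = 1, (2/473) = +1; sign now -1; continue with (75/473)
flip (75/473) -> (473/75): both odd, 75 mod 4 = 3, 473 mod 4 = 1, so the flip contributes +1; sign now -1
(473/75): 473 mod 75 = 23, so (473/75) = (23/75)
flip (23/75) -> (75/23): both odd, 23 mod 4 = 3, 75 mod 4 = 3, so the flip contributes -1; sign now +1
(75/23): 75 mod 23 = 6, so (75/23) = (6/23)
factor out 2^1: 6 = 2^1·3; with 23 mod 8 = 7, (2/23) = +1; sign now +1; continue with (3/23)
flip (3/23) -> (23/3): both odd, 3 mod 4 = 3, 23 mod 4 = 3, so the flip contributes -1; sign now -1
(23/3): 23 mod 3 = 2, so (23/3) = (2/3)
factor out 2^1: 2 = 2^1·1; with 3 mod 8 = 3, (2/3) = -1; sign now +1; continue with (1/3)
reached (1/3) = 1, so the symbol is +1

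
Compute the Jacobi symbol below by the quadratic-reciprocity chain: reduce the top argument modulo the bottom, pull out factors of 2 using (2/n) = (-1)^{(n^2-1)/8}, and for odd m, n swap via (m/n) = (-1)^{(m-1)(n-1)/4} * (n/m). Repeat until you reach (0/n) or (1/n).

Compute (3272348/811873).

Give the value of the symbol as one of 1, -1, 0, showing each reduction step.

-1

(3272348/811873) = (24856/811873)   [reduce mod 811873]
24856 = 2^3·3107; (2/811873) = +1 since 811873 mod 8 = 1, so (24856/811873) = (+1)^3·(3107/811873); sign now +1
reciprocity: (3107/811873) = +1·(811873/3107) since 3107 mod 4 = 3, 811873 mod 4 = 1; sign now +1
(811873/3107) = (946/3107)   [reduce mod 3107]
946 = 2^1·473; (2/3107) = -1 since 3107 mod 8 = 3, so (946/3107) = (-1)^1·(473/3107); sign now -1
reciprocity: (473/3107) = +1·(3107/473) since 473 mod 4 = 1, 3107 mod 4 = 3; sign now -1
(3107/473) = (269/473)   [reduce mod 473]
reciprocity: (269/473) = +1·(473/269) since 269 mod 4 = 1, 473 mod 4 = 1; sign now -1
(473/269) = (204/269)   [reduce mod 269]
204 = 2^2·51; (2/269) = -1 since 269 mod 8 = 5, so (204/269) = (-1)^2·(51/269); sign now -1
reciprocity: (51/269) = +1·(269/51) since 51 mod 4 = 3, 269 mod 4 = 1; sign now -1
(269/51) = (14/51)   [reduce mod 51]
14 = 2^1·7; (2/51) = -1 since 51 mod 8 = 3, so (14/51) = (-1)^1·(7/51); sign now +1
reciprocity: (7/51) = -1·(51/7) since 7 mod 4 = 3, 51 mod 4 = 3; sign now -1
(51/7) = (2/7)   [reduce mod 7]
2 = 2^1·1; (2/7) = +1 since 7 mod 8 = 7, so (2/7) = (+1)^1·(1/7); sign now -1
(1/7) = 1; final value = sign = -1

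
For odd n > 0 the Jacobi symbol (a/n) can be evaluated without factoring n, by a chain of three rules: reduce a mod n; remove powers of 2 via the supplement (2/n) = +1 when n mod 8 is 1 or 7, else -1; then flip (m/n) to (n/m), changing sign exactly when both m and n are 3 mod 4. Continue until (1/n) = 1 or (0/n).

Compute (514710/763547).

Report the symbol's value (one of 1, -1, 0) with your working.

514710 = 2^1·257355; (2/763547) = -1 since 763547 mod 8 = 3, so (514710/763547) = (-1)^1·(257355/763547); sign now -1
reciprocity: (257355/763547) = -1·(763547/257355) since 257355 mod 4 = 3, 763547 mod 4 = 3; sign now +1
(763547/257355) = (248837/257355)   [reduce mod 257355]
reciprocity: (248837/257355) = +1·(257355/248837) since 248837 mod 4 = 1, 257355 mod 4 = 3; sign now +1
(257355/248837) = (8518/248837)   [reduce mod 248837]
8518 = 2^1·4259; (2/248837) = -1 since 248837 mod 8 = 5, so (8518/248837) = (-1)^1·(4259/248837); sign now -1
reciprocity: (4259/248837) = +1·(248837/4259) since 4259 mod 4 = 3, 248837 mod 4 = 1; sign now -1
(248837/4259) = (1815/4259)   [reduce mod 4259]
reciprocity: (1815/4259) = -1·(4259/1815) since 1815 mod 4 = 3, 4259 mod 4 = 3; sign now +1
(4259/1815) = (629/1815)   [reduce mod 1815]
reciprocity: (629/1815) = +1·(1815/629) since 629 mod 4 = 1, 1815 mod 4 = 3; sign now +1
(1815/629) = (557/629)   [reduce mod 629]
reciprocity: (557/629) = +1·(629/557) since 557 mod 4 = 1, 629 mod 4 = 1; sign now +1
(629/557) = (72/557)   [reduce mod 557]
72 = 2^3·9; (2/557) = -1 since 557 mod 8 = 5, so (72/557) = (-1)^3·(9/557); sign now -1
reciprocity: (9/557) = +1·(557/9) since 9 mod 4 = 1, 557 mod 4 = 1; sign now -1
(557/9) = (8/9)   [reduce mod 9]
8 = 2^3·1; (2/9) = +1 since 9 mod 8 = 1, so (8/9) = (+1)^3·(1/9); sign now -1
(1/9) = 1; final value = sign = -1

-1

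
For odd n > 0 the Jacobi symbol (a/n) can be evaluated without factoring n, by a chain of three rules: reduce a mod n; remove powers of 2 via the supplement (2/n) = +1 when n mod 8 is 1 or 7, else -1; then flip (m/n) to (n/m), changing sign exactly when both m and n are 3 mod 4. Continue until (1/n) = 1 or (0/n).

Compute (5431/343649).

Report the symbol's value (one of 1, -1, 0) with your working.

flip (5431/343649) -> (343649/5431): both odd, 5431 mod 4 = 3, 343649 mod 4 = 1, so the flip contributes +1; sign now +1
(343649/5431): 343649 mod 5431 = 1496, so (343649/5431) = (1496/5431)
factor out 2^3: 1496 = 2^3·187; with 5431 mod 8 = 7, (2/5431) = +1; sign now +1; continue with (187/5431)
flip (187/5431) -> (5431/187): both odd, 187 mod 4 = 3, 5431 mod 4 = 3, so the flip contributes -1; sign now -1
(5431/187): 5431 mod 187 = 8, so (5431/187) = (8/187)
factor out 2^3: 8 = 2^3·1; with 187 mod 8 = 3, (2/187) = -1; sign now +1; continue with (1/187)
reached (1/187) = 1, so the symbol is +1

1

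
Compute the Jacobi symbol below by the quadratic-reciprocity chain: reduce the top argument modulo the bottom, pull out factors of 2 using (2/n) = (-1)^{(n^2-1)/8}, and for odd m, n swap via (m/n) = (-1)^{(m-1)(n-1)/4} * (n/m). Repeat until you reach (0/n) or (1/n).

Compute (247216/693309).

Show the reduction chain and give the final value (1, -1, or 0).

247216 = 2^4·15451; (2/693309) = -1 since 693309 mod 8 = 5, so (247216/693309) = (-1)^4·(15451/693309); sign now +1
reciprocity: (15451/693309) = +1·(693309/15451) since 15451 mod 4 = 3, 693309 mod 4 = 1; sign now +1
(693309/15451) = (13465/15451)   [reduce mod 15451]
reciprocity: (13465/15451) = +1·(15451/13465) since 13465 mod 4 = 1, 15451 mod 4 = 3; sign now +1
(15451/13465) = (1986/13465)   [reduce mod 13465]
1986 = 2^1·993; (2/13465) = +1 since 13465 mod 8 = 1, so (1986/13465) = (+1)^1·(993/13465); sign now +1
reciprocity: (993/13465) = +1·(13465/993) since 993 mod 4 = 1, 13465 mod 4 = 1; sign now +1
(13465/993) = (556/993)   [reduce mod 993]
556 = 2^2·139; (2/993) = +1 since 993 mod 8 = 1, so (556/993) = (+1)^2·(139/993); sign now +1
reciprocity: (139/993) = +1·(993/139) since 139 mod 4 = 3, 993 mod 4 = 1; sign now +1
(993/139) = (20/139)   [reduce mod 139]
20 = 2^2·5; (2/139) = -1 since 139 mod 8 = 3, so (20/139) = (-1)^2·(5/139); sign now +1
reciprocity: (5/139) = +1·(139/5) since 5 mod 4 = 1, 139 mod 4 = 3; sign now +1
(139/5) = (4/5)   [reduce mod 5]
4 = 2^2·1; (2/5) = -1 since 5 mod 8 = 5, so (4/5) = (-1)^2·(1/5); sign now +1
(1/5) = 1; final value = sign = +1

1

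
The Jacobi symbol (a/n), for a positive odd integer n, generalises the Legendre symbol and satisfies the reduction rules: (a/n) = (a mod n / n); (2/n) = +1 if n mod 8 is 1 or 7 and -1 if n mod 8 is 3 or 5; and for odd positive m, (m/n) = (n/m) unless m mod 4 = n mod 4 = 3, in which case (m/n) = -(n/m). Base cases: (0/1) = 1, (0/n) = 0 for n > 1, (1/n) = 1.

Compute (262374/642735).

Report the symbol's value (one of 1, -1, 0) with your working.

262374 = 2^1·131187; (2/642735) = +1 since 642735 mod 8 = 7, so (262374/642735) = (+1)^1·(131187/642735); sign now +1
reciprocity: (131187/642735) = -1·(642735/131187) since 131187 mod 4 = 3, 642735 mod 4 = 3; sign now -1
(642735/131187) = (117987/131187)   [reduce mod 131187]
reciprocity: (117987/131187) = -1·(131187/117987) since 117987 mod 4 = 3, 131187 mod 4 = 3; sign now +1
(131187/117987) = (13200/117987)   [reduce mod 117987]
13200 = 2^4·825; (2/117987) = -1 since 117987 mod 8 = 3, so (13200/117987) = (-1)^4·(825/117987); sign now +1
reciprocity: (825/117987) = +1·(117987/825) since 825 mod 4 = 1, 117987 mod 4 = 3; sign now +1
(117987/825) = (12/825)   [reduce mod 825]
12 = 2^2·3; (2/825) = +1 since 825 mod 8 = 1, so (12/825) = (+1)^2·(3/825); sign now +1
reciprocity: (3/825) = +1·(825/3) since 3 mod 4 = 3, 825 mod 4 = 1; sign now +1
(825/3) = (0/3)   [reduce mod 3]
(0/3) = 0   [gcd(a, n) > 1]; final value = 0

0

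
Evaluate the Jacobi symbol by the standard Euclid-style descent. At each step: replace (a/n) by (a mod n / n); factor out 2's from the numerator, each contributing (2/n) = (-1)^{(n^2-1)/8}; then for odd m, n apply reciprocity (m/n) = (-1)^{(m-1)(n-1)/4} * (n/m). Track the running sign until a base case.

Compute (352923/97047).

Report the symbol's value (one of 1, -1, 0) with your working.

0

(352923/97047): 352923 mod 97047 = 61782, so (352923/97047) = (61782/97047)
factor out 2^1: 61782 = 2^1·30891; with 97047 mod 8 = 7, (2/97047) = +1; sign now +1; continue with (30891/97047)
flip (30891/97047) -> (97047/30891): both odd, 30891 mod 4 = 3, 97047 mod 4 = 3, so the flip contributes -1; sign now -1
(97047/30891): 97047 mod 30891 = 4374, so (97047/30891) = (4374/30891)
factor out 2^1: 4374 = 2^1·2187; with 30891 mod 8 = 3, (2/30891) = -1; sign now +1; continue with (2187/30891)
flip (2187/30891) -> (30891/2187): both odd, 2187 mod 4 = 3, 30891 mod 4 = 3, so the flip contributes -1; sign now -1
(30891/2187): 30891 mod 2187 = 273, so (30891/2187) = (273/2187)
flip (273/2187) -> (2187/273): both odd, 273 mod 4 = 1, 2187 mod 4 = 3, so the flip contributes +1; sign now -1
(2187/273): 2187 mod 273 = 3, so (2187/273) = (3/273)
flip (3/273) -> (273/3): both odd, 3 mod 4 = 3, 273 mod 4 = 1, so the flip contributes +1; sign now -1
(273/3): 273 mod 3 = 0, so (273/3) = (0/3)
reached (0/3); gcd(a, n) > 1, so (0/3) = 0 and the symbol is 0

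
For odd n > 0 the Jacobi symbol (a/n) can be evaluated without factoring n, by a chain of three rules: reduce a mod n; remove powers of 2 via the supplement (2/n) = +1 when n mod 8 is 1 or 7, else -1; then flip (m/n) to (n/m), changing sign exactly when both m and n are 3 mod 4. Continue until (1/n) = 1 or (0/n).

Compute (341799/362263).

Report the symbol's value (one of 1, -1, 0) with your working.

1

flip (341799/362263) -> (362263/341799): both odd, 341799 mod 4 = 3, 362263 mod 4 = 3, so the flip contributes -1; sign now -1
(362263/341799): 362263 mod 341799 = 20464, so (362263/341799) = (20464/341799)
factor out 2^4: 20464 = 2^4·1279; with 341799 mod 8 = 7, (2/341799) = +1; sign now -1; continue with (1279/341799)
flip (1279/341799) -> (341799/1279): both odd, 1279 mod 4 = 3, 341799 mod 4 = 3, so the flip contributes -1; sign now +1
(341799/1279): 341799 mod 1279 = 306, so (341799/1279) = (306/1279)
factor out 2^1: 306 = 2^1·153; with 1279 mod 8 = 7, (2/1279) = +1; sign now +1; continue with (153/1279)
flip (153/1279) -> (1279/153): both odd, 153 mod 4 = 1, 1279 mod 4 = 3, so the flip contributes +1; sign now +1
(1279/153): 1279 mod 153 = 55, so (1279/153) = (55/153)
flip (55/153) -> (153/55): both odd, 55 mod 4 = 3, 153 mod 4 = 1, so the flip contributes +1; sign now +1
(153/55): 153 mod 55 = 43, so (153/55) = (43/55)
flip (43/55) -> (55/43): both odd, 43 mod 4 = 3, 55 mod 4 = 3, so the flip contributes -1; sign now -1
(55/43): 55 mod 43 = 12, so (55/43) = (12/43)
factor out 2^2: 12 = 2^2·3; with 43 mod 8 = 3, (2/43) = -1; sign now -1; continue with (3/43)
flip (3/43) -> (43/3): both odd, 3 mod 4 = 3, 43 mod 4 = 3, so the flip contributes -1; sign now +1
(43/3): 43 mod 3 = 1, so (43/3) = (1/3)
reached (1/3) = 1, so the symbol is +1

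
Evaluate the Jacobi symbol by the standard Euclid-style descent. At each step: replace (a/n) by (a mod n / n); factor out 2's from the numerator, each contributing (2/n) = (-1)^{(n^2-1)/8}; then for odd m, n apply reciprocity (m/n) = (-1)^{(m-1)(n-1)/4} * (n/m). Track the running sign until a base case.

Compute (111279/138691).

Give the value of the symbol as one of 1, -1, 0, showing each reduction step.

0

flip (111279/138691) -> (138691/111279): both odd, 111279 mod 4 = 3, 138691 mod 4 = 3, so the flip contributes -1; sign now -1
(138691/111279): 138691 mod 111279 = 27412, so (138691/111279) = (27412/111279)
factor out 2^2: 27412 = 2^2·6853; with 111279 mod 8 = 7, (2/111279) = +1; sign now -1; continue with (6853/111279)
flip (6853/111279) -> (111279/6853): both odd, 6853 mod 4 = 1, 111279 mod 4 = 3, so the flip contributes +1; sign now -1
(111279/6853): 111279 mod 6853 = 1631, so (111279/6853) = (1631/6853)
flip (1631/6853) -> (6853/1631): both odd, 1631 mod 4 = 3, 6853 mod 4 = 1, so the flip contributes +1; sign now -1
(6853/1631): 6853 mod 1631 = 329, so (6853/1631) = (329/1631)
flip (329/1631) -> (1631/329): both odd, 329 mod 4 = 1, 1631 mod 4 = 3, so the flip contributes +1; sign now -1
(1631/329): 1631 mod 329 = 315, so (1631/329) = (315/329)
flip (315/329) -> (329/315): both odd, 315 mod 4 = 3, 329 mod 4 = 1, so the flip contributes +1; sign now -1
(329/315): 329 mod 315 = 14, so (329/315) = (14/315)
factor out 2^1: 14 = 2^1·7; with 315 mod 8 = 3, (2/315) = -1; sign now +1; continue with (7/315)
flip (7/315) -> (315/7): both odd, 7 mod 4 = 3, 315 mod 4 = 3, so the flip contributes -1; sign now -1
(315/7): 315 mod 7 = 0, so (315/7) = (0/7)
reached (0/7); gcd(a, n) > 1, so (0/7) = 0 and the symbol is 0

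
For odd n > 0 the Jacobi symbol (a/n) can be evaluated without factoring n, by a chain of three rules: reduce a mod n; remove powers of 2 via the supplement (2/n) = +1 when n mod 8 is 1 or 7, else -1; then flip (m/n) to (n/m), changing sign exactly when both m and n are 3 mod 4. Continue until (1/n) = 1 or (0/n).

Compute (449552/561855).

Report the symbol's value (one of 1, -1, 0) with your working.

factor out 2^4: 449552 = 2^4·28097; with 561855 mod 8 = 7, (2/561855) = +1; sign now +1; continue with (28097/561855)
flip (28097/561855) -> (561855/28097): both odd, 28097 mod 4 = 1, 561855 mod 4 = 3, so the flip contributes +1; sign now +1
(561855/28097): 561855 mod 28097 = 28012, so (561855/28097) = (28012/28097)
factor out 2^2: 28012 = 2^2·7003; with 28097 mod 8 = 1, (2/28097) = +1; sign now +1; continue with (7003/28097)
flip (7003/28097) -> (28097/7003): both odd, 7003 mod 4 = 3, 28097 mod 4 = 1, so the flip contributes +1; sign now +1
(28097/7003): 28097 mod 7003 = 85, so (28097/7003) = (85/7003)
flip (85/7003) -> (7003/85): both odd, 85 mod 4 = 1, 7003 mod 4 = 3, so the flip contributes +1; sign now +1
(7003/85): 7003 mod 85 = 33, so (7003/85) = (33/85)
flip (33/85) -> (85/33): both odd, 33 mod 4 = 1, 85 mod 4 = 1, so the flip contributes +1; sign now +1
(85/33): 85 mod 33 = 19, so (85/33) = (19/33)
flip (19/33) -> (33/19): both odd, 19 mod 4 = 3, 33 mod 4 = 1, so the flip contributes +1; sign now +1
(33/19): 33 mod 19 = 14, so (33/19) = (14/19)
factor out 2^1: 14 = 2^1·7; with 19 mod 8 = 3, (2/19) = -1; sign now -1; continue with (7/19)
flip (7/19) -> (19/7): both odd, 7 mod 4 = 3, 19 mod 4 = 3, so the flip contributes -1; sign now +1
(19/7): 19 mod 7 = 5, so (19/7) = (5/7)
flip (5/7) -> (7/5): both odd, 5 mod 4 = 1, 7 mod 4 = 3, so the flip contributes +1; sign now +1
(7/5): 7 mod 5 = 2, so (7/5) = (2/5)
factor out 2^1: 2 = 2^1·1; with 5 mod 8 = 5, (2/5) = -1; sign now -1; continue with (1/5)
reached (1/5) = 1, so the symbol is -1

-1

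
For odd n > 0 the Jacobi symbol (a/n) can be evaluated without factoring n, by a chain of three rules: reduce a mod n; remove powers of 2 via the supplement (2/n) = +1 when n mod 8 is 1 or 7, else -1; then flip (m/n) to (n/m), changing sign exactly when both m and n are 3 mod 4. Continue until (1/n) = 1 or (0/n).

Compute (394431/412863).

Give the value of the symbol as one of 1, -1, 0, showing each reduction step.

0

reciprocity: (394431/412863) = -1·(412863/394431) since 394431 mod 4 = 3, 412863 mod 4 = 3; sign now -1
(412863/394431) = (18432/394431)   [reduce mod 394431]
18432 = 2^11·9; (2/394431) = +1 since 394431 mod 8 = 7, so (18432/394431) = (+1)^11·(9/394431); sign now -1
reciprocity: (9/394431) = +1·(394431/9) since 9 mod 4 = 1, 394431 mod 4 = 3; sign now -1
(394431/9) = (6/9)   [reduce mod 9]
6 = 2^1·3; (2/9) = +1 since 9 mod 8 = 1, so (6/9) = (+1)^1·(3/9); sign now -1
reciprocity: (3/9) = +1·(9/3) since 3 mod 4 = 3, 9 mod 4 = 1; sign now -1
(9/3) = (0/3)   [reduce mod 3]
(0/3) = 0   [gcd(a, n) > 1]; final value = 0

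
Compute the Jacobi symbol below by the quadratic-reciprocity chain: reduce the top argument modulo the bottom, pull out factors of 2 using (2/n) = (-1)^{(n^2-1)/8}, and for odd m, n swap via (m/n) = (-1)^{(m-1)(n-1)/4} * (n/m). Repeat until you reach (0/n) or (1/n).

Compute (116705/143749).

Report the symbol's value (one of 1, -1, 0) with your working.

reciprocity: (116705/143749) = +1·(143749/116705) since 116705 mod 4 = 1, 143749 mod 4 = 1; sign now +1
(143749/116705) = (27044/116705)   [reduce mod 116705]
27044 = 2^2·6761; (2/116705) = +1 since 116705 mod 8 = 1, so (27044/116705) = (+1)^2·(6761/116705); sign now +1
reciprocity: (6761/116705) = +1·(116705/6761) since 6761 mod 4 = 1, 116705 mod 4 = 1; sign now +1
(116705/6761) = (1768/6761)   [reduce mod 6761]
1768 = 2^3·221; (2/6761) = +1 since 6761 mod 8 = 1, so (1768/6761) = (+1)^3·(221/6761); sign now +1
reciprocity: (221/6761) = +1·(6761/221) since 221 mod 4 = 1, 6761 mod 4 = 1; sign now +1
(6761/221) = (131/221)   [reduce mod 221]
reciprocity: (131/221) = +1·(221/131) since 131 mod 4 = 3, 221 mod 4 = 1; sign now +1
(221/131) = (90/131)   [reduce mod 131]
90 = 2^1·45; (2/131) = -1 since 131 mod 8 = 3, so (90/131) = (-1)^1·(45/131); sign now -1
reciprocity: (45/131) = +1·(131/45) since 45 mod 4 = 1, 131 mod 4 = 3; sign now -1
(131/45) = (41/45)   [reduce mod 45]
reciprocity: (41/45) = +1·(45/41) since 41 mod 4 = 1, 45 mod 4 = 1; sign now -1
(45/41) = (4/41)   [reduce mod 41]
4 = 2^2·1; (2/41) = +1 since 41 mod 8 = 1, so (4/41) = (+1)^2·(1/41); sign now -1
(1/41) = 1; final value = sign = -1

-1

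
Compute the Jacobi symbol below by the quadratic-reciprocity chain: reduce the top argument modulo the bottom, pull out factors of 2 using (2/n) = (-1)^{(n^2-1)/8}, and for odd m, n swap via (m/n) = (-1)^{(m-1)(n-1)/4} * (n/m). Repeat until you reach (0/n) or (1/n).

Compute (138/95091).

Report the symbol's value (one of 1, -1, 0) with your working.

0

factor out 2^1: 138 = 2^1·69; with 95091 mod 8 = 3, (2/95091) = -1; sign now -1; continue with (69/95091)
flip (69/95091) -> (95091/69): both odd, 69 mod 4 = 1, 95091 mod 4 = 3, so the flip contributes +1; sign now -1
(95091/69): 95091 mod 69 = 9, so (95091/69) = (9/69)
flip (9/69) -> (69/9): both odd, 9 mod 4 = 1, 69 mod 4 = 1, so the flip contributes +1; sign now -1
(69/9): 69 mod 9 = 6, so (69/9) = (6/9)
factor out 2^1: 6 = 2^1·3; with 9 mod 8 = 1, (2/9) = +1; sign now -1; continue with (3/9)
flip (3/9) -> (9/3): both odd, 3 mod 4 = 3, 9 mod 4 = 1, so the flip contributes +1; sign now -1
(9/3): 9 mod 3 = 0, so (9/3) = (0/3)
reached (0/3); gcd(a, n) > 1, so (0/3) = 0 and the symbol is 0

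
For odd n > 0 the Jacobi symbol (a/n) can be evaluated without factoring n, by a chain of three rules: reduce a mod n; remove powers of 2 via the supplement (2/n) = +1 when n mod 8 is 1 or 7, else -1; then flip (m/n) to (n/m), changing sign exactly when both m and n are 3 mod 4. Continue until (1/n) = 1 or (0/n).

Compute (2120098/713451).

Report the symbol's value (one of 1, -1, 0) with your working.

-1

(2120098/713451) = (693196/713451)   [reduce mod 713451]
693196 = 2^2·173299; (2/713451) = -1 since 713451 mod 8 = 3, so (693196/713451) = (-1)^2·(173299/713451); sign now +1
reciprocity: (173299/713451) = -1·(713451/173299) since 173299 mod 4 = 3, 713451 mod 4 = 3; sign now -1
(713451/173299) = (20255/173299)   [reduce mod 173299]
reciprocity: (20255/173299) = -1·(173299/20255) since 20255 mod 4 = 3, 173299 mod 4 = 3; sign now +1
(173299/20255) = (11259/20255)   [reduce mod 20255]
reciprocity: (11259/20255) = -1·(20255/11259) since 11259 mod 4 = 3, 20255 mod 4 = 3; sign now -1
(20255/11259) = (8996/11259)   [reduce mod 11259]
8996 = 2^2·2249; (2/11259) = -1 since 11259 mod 8 = 3, so (8996/11259) = (-1)^2·(2249/11259); sign now -1
reciprocity: (2249/11259) = +1·(11259/2249) since 2249 mod 4 = 1, 11259 mod 4 = 3; sign now -1
(11259/2249) = (14/2249)   [reduce mod 2249]
14 = 2^1·7; (2/2249) = +1 since 2249 mod 8 = 1, so (14/2249) = (+1)^1·(7/2249); sign now -1
reciprocity: (7/2249) = +1·(2249/7) since 7 mod 4 = 3, 2249 mod 4 = 1; sign now -1
(2249/7) = (2/7)   [reduce mod 7]
2 = 2^1·1; (2/7) = +1 since 7 mod 8 = 7, so (2/7) = (+1)^1·(1/7); sign now -1
(1/7) = 1; final value = sign = -1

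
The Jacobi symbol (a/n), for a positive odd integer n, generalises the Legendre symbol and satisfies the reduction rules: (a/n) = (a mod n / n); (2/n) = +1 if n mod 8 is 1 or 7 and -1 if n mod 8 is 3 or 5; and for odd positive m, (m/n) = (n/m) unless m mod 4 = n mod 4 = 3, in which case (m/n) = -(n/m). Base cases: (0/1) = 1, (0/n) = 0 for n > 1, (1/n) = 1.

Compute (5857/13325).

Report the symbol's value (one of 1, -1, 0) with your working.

flip (5857/13325) -> (13325/5857): both odd, 5857 mod 4 = 1, 13325 mod 4 = 1, so the flip contributes +1; sign now +1
(13325/5857): 13325 mod 5857 = 1611, so (13325/5857) = (1611/5857)
flip (1611/5857) -> (5857/1611): both odd, 1611 mod 4 = 3, 5857 mod 4 = 1, so the flip contributes +1; sign now +1
(5857/1611): 5857 mod 1611 = 1024, so (5857/1611) = (1024/1611)
factor out 2^10: 1024 = 2^10·1; with 1611 mod 8 = 3, (2/1611) = -1; sign now +1; continue with (1/1611)
reached (1/1611) = 1, so the symbol is +1

1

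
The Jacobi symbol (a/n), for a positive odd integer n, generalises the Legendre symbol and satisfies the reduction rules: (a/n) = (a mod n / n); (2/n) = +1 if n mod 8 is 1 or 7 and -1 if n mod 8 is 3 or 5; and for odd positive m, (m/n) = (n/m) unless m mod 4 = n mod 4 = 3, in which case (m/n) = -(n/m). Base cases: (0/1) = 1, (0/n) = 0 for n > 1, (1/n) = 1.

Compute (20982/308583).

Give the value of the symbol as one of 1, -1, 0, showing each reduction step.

20982 = 2^1·10491; (2/308583) = +1 since 308583 mod 8 = 7, so (20982/308583) = (+1)^1·(10491/308583); sign now +1
reciprocity: (10491/308583) = -1·(308583/10491) since 10491 mod 4 = 3, 308583 mod 4 = 3; sign now -1
(308583/10491) = (4344/10491)   [reduce mod 10491]
4344 = 2^3·543; (2/10491) = -1 since 10491 mod 8 = 3, so (4344/10491) = (-1)^3·(543/10491); sign now +1
reciprocity: (543/10491) = -1·(10491/543) since 543 mod 4 = 3, 10491 mod 4 = 3; sign now -1
(10491/543) = (174/543)   [reduce mod 543]
174 = 2^1·87; (2/543) = +1 since 543 mod 8 = 7, so (174/543) = (+1)^1·(87/543); sign now -1
reciprocity: (87/543) = -1·(543/87) since 87 mod 4 = 3, 543 mod 4 = 3; sign now +1
(543/87) = (21/87)   [reduce mod 87]
reciprocity: (21/87) = +1·(87/21) since 21 mod 4 = 1, 87 mod 4 = 3; sign now +1
(87/21) = (3/21)   [reduce mod 21]
reciprocity: (3/21) = +1·(21/3) since 3 mod 4 = 3, 21 mod 4 = 1; sign now +1
(21/3) = (0/3)   [reduce mod 3]
(0/3) = 0   [gcd(a, n) > 1]; final value = 0

0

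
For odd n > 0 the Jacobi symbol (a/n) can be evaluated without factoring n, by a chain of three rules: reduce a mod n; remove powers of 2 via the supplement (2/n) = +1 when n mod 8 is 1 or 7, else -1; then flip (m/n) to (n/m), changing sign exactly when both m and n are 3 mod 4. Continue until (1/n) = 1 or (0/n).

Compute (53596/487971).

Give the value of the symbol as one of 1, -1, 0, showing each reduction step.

1

53596 = 2^2·13399; (2/487971) = -1 since 487971 mod 8 = 3, so (53596/487971) = (-1)^2·(13399/487971); sign now +1
reciprocity: (13399/487971) = -1·(487971/13399) since 13399 mod 4 = 3, 487971 mod 4 = 3; sign now -1
(487971/13399) = (5607/13399)   [reduce mod 13399]
reciprocity: (5607/13399) = -1·(13399/5607) since 5607 mod 4 = 3, 13399 mod 4 = 3; sign now +1
(13399/5607) = (2185/5607)   [reduce mod 5607]
reciprocity: (2185/5607) = +1·(5607/2185) since 2185 mod 4 = 1, 5607 mod 4 = 3; sign now +1
(5607/2185) = (1237/2185)   [reduce mod 2185]
reciprocity: (1237/2185) = +1·(2185/1237) since 1237 mod 4 = 1, 2185 mod 4 = 1; sign now +1
(2185/1237) = (948/1237)   [reduce mod 1237]
948 = 2^2·237; (2/1237) = -1 since 1237 mod 8 = 5, so (948/1237) = (-1)^2·(237/1237); sign now +1
reciprocity: (237/1237) = +1·(1237/237) since 237 mod 4 = 1, 1237 mod 4 = 1; sign now +1
(1237/237) = (52/237)   [reduce mod 237]
52 = 2^2·13; (2/237) = -1 since 237 mod 8 = 5, so (52/237) = (-1)^2·(13/237); sign now +1
reciprocity: (13/237) = +1·(237/13) since 13 mod 4 = 1, 237 mod 4 = 1; sign now +1
(237/13) = (3/13)   [reduce mod 13]
reciprocity: (3/13) = +1·(13/3) since 3 mod 4 = 3, 13 mod 4 = 1; sign now +1
(13/3) = (1/3)   [reduce mod 3]
(1/3) = 1; final value = sign = +1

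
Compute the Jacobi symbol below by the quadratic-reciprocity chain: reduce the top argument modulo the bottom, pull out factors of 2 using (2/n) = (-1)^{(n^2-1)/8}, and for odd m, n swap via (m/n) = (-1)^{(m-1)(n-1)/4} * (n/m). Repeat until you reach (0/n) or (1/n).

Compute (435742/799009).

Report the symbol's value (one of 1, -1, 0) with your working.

435742 = 2^1·217871; (2/799009) = +1 since 799009 mod 8 = 1, so (435742/799009) = (+1)^1·(217871/799009); sign now +1
reciprocity: (217871/799009) = +1·(799009/217871) since 217871 mod 4 = 3, 799009 mod 4 = 1; sign now +1
(799009/217871) = (145396/217871)   [reduce mod 217871]
145396 = 2^2·36349; (2/217871) = +1 since 217871 mod 8 = 7, so (145396/217871) = (+1)^2·(36349/217871); sign now +1
reciprocity: (36349/217871) = +1·(217871/36349) since 36349 mod 4 = 1, 217871 mod 4 = 3; sign now +1
(217871/36349) = (36126/36349)   [reduce mod 36349]
36126 = 2^1·18063; (2/36349) = -1 since 36349 mod 8 = 5, so (36126/36349) = (-1)^1·(18063/36349); sign now -1
reciprocity: (18063/36349) = +1·(36349/18063) since 18063 mod 4 = 3, 36349 mod 4 = 1; sign now -1
(36349/18063) = (223/18063)   [reduce mod 18063]
reciprocity: (223/18063) = -1·(18063/223) since 223 mod 4 = 3, 18063 mod 4 = 3; sign now +1
(18063/223) = (0/223)   [reduce mod 223]
(0/223) = 0   [gcd(a, n) > 1]; final value = 0

0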